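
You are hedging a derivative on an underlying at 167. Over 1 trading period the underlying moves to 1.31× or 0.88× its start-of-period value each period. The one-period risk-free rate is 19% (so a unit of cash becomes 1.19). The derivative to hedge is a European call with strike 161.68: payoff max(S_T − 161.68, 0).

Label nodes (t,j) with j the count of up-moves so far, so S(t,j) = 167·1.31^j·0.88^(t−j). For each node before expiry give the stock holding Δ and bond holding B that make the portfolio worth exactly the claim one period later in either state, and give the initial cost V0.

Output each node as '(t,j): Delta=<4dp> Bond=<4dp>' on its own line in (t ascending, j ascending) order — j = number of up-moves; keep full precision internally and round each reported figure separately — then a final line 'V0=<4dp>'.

(0,0): Delta=0.7950 Bond=-98.1810
V0=34.5865

Under the risk-neutral measure, an up-move has probability p* = (R−d)/(u−d) = 0.7209 and values discount at R = 1.19.
Terminal values V(1,·): V(1,0)=0.0000, V(1,1)=57.0900
  t=0,j=0: stock 167.0000 → up 218.7700 (V=57.0900), down 146.9600 (V=0.0000). Price 34.5865; hedge Δ=0.7950, bond B=-98.1810.
Self-financing check: at every node Δ·S+B equals the discounted successor values.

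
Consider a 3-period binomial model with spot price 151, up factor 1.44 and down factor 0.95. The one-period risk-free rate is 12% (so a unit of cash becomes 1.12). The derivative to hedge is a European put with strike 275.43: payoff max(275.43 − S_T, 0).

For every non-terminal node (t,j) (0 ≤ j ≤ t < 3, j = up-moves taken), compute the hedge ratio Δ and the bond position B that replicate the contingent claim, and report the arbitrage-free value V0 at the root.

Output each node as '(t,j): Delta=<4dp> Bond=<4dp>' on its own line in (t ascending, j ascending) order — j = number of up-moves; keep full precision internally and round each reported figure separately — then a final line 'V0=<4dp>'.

No-arbitrage ⇒ martingale measure with p* = (R−d)/(u−d) = 0.3469.
Payoff layer (t=3): V(3,0)=145.9664, V(3,1)=79.1904, V(3,2)=0.0000, V(3,3)=0.0000
Node (2,0) S=136.2775: V=(p*·79.1904+(1−p*)·145.9664)/1.12=109.6421; Δ=(79.1904−145.9664)/(196.2396−129.4636)=-1.0000; B=V−Δ·S=245.9196
Node (2,1) S=206.5680: V=(p*·0.0000+(1−p*)·79.1904)/1.12=46.1752; Δ=(0.0000−79.1904)/(297.4579−196.2396)=-0.7824; B=V−Δ·S=207.7882
Node (2,2) S=313.1136: V=(p*·0.0000+(1−p*)·0.0000)/1.12=0.0000; Δ=(0.0000−0.0000)/(450.8836−297.4579)=0.0000; B=V−Δ·S=0.0000
Node (1,0) S=143.4500: V=(p*·46.1752+(1−p*)·109.6421)/1.12=78.2348; Δ=(46.1752−109.6421)/(206.5680−136.2775)=-0.9029; B=V−Δ·S=207.7593
Node (1,1) S=217.4400: V=(p*·0.0000+(1−p*)·46.1752)/1.12=26.9243; Δ=(0.0000−46.1752)/(313.1136−206.5680)=-0.4334; B=V−Δ·S=121.1593
Node (0,0) S=151.0000: V=(p*·26.9243+(1−p*)·78.2348)/1.12=53.9582; Δ=(26.9243−78.2348)/(217.4400−143.4500)=-0.6935; B=V−Δ·S=158.6736
The time-0 hedge costs 53.9582, which is the no-arbitrage price.

(0,0): Delta=-0.6935 Bond=158.6736
(1,0): Delta=-0.9029 Bond=207.7593
(1,1): Delta=-0.4334 Bond=121.1593
(2,0): Delta=-1.0000 Bond=245.9196
(2,1): Delta=-0.7824 Bond=207.7882
(2,2): Delta=0.0000 Bond=0.0000
V0=53.9582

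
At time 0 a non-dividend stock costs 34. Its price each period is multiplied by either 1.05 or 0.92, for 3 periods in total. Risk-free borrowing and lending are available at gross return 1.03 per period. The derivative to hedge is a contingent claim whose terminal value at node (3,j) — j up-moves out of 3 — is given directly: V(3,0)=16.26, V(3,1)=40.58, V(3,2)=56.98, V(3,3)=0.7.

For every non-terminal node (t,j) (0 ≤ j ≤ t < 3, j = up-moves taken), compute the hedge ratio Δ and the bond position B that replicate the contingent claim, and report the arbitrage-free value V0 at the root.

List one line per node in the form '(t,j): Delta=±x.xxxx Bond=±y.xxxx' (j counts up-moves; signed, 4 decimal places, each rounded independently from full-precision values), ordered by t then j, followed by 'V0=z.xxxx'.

Since d<R<u, set p* = (R−d)/(u−d) = 0.8462; price each node as the discounted p*-expectation of its children.
Payoff layer (t=3): V(3,0)=16.2600, V(3,1)=40.5800, V(3,2)=56.9800, V(3,3)=0.7000
(2,0): S=28.7776. Δ = (V_up−V_dn)/(S_up−S_dn) = (40.5800−16.2600)/(30.2165−26.4754) = 6.5008. V = [p*·40.5800 + (1−p*)·16.2600]/1.03 = 35.7655. B = V − Δ·S = -151.3114.
(2,1): S=32.8440. Δ = (V_up−V_dn)/(S_up−S_dn) = (56.9800−40.5800)/(34.4862−30.2165) = 3.8410. V = [p*·56.9800 + (1−p*)·40.5800]/1.03 = 52.8708. B = V − Δ·S = -73.2830.
(2,2): S=37.4850. Δ = (V_up−V_dn)/(S_up−S_dn) = (0.7000−56.9800)/(39.3593−34.4862) = -11.5492. V = [p*·0.7000 + (1−p*)·56.9800]/1.03 = 9.0859. B = V − Δ·S = 442.0090.
(1,0): S=31.2800. Δ = (V_up−V_dn)/(S_up−S_dn) = (52.8708−35.7655)/(32.8440−28.7776) = 4.2065. V = [p*·52.8708 + (1−p*)·35.7655]/1.03 = 48.7759. B = V − Δ·S = -82.8033.
(1,1): S=35.7000. Δ = (V_up−V_dn)/(S_up−S_dn) = (9.0859−52.8708)/(37.4850−32.8440) = -9.4344. V = [p*·9.0859 + (1−p*)·52.8708]/1.03 = 15.3612. B = V − Δ·S = 352.1682.
(0,0): S=34.0000. Δ = (V_up−V_dn)/(S_up−S_dn) = (15.3612−48.7759)/(35.7000−31.2800) = -7.5599. V = [p*·15.3612 + (1−p*)·48.7759]/1.03 = 19.9048. B = V − Δ·S = 276.9413.
Self-financing check: at every node Δ·S+B equals the discounted successor values.

(0,0): Delta=-7.5599 Bond=276.9413
(1,0): Delta=4.2065 Bond=-82.8033
(1,1): Delta=-9.4344 Bond=352.1682
(2,0): Delta=6.5008 Bond=-151.3114
(2,1): Delta=3.8410 Bond=-73.2830
(2,2): Delta=-11.5492 Bond=442.0090
V0=19.9048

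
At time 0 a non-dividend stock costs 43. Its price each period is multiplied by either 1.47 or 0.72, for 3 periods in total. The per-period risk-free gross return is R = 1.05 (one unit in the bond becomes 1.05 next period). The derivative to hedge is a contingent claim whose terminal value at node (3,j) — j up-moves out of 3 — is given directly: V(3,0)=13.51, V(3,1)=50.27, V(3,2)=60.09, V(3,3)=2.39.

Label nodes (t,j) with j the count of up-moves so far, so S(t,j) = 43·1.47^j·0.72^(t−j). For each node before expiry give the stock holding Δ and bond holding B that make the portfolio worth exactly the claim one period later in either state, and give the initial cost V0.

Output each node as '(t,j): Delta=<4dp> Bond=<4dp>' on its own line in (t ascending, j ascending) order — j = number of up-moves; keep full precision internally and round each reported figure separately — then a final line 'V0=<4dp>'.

(0,0): Delta=0.1462 Bond=30.7998
(1,0): Delta=1.0215 Bond=5.2374
(1,1): Delta=-0.3996 Bond=66.8336
(2,0): Delta=2.1988 Bond=-20.7425
(2,1): Delta=0.2877 Bond=38.8979
(2,2): Delta=-0.8280 Bond=109.9829
V0=37.0843

Risk-neutral probability p* = (R−d)/(u−d) = (1.05−0.72)/(1.47−0.72) = 0.4400.
At expiry t=3: V(3,0)=13.5100, V(3,1)=50.2700, V(3,2)=60.0900, V(3,3)=2.3900
(2,0): S=22.2912. Δ = (V_up−V_dn)/(S_up−S_dn) = (50.2700−13.5100)/(32.7681−16.0497) = 2.1988. V = [p*·50.2700 + (1−p*)·13.5100]/1.05 = 28.2709. B = V − Δ·S = -20.7425.
(2,1): S=45.5112. Δ = (V_up−V_dn)/(S_up−S_dn) = (60.0900−50.2700)/(66.9015−32.7681) = 0.2877. V = [p*·60.0900 + (1−p*)·50.2700]/1.05 = 51.9912. B = V − Δ·S = 38.8979.
(2,2): S=92.9187. Δ = (V_up−V_dn)/(S_up−S_dn) = (2.3900−60.0900)/(136.5905−66.9015) = -0.8280. V = [p*·2.3900 + (1−p*)·60.0900]/1.05 = 33.0495. B = V − Δ·S = 109.9829.
(1,0): S=30.9600. Δ = (V_up−V_dn)/(S_up−S_dn) = (51.9912−28.2709)/(45.5112−22.2912) = 1.0215. V = [p*·51.9912 + (1−p*)·28.2709]/1.05 = 36.8646. B = V − Δ·S = 5.2374.
(1,1): S=63.2100. Δ = (V_up−V_dn)/(S_up−S_dn) = (33.0495−51.9912)/(92.9187−45.5112) = -0.3996. V = [p*·33.0495 + (1−p*)·51.9912]/1.05 = 41.5780. B = V − Δ·S = 66.8336.
(0,0): S=43.0000. Δ = (V_up−V_dn)/(S_up−S_dn) = (41.5780−36.8646)/(63.2100−30.9600) = 0.1462. V = [p*·41.5780 + (1−p*)·36.8646]/1.05 = 37.0843. B = V − Δ·S = 30.7998.
Each (Δ,B) replicates both successor values, so the strategy is self-financing and V0 is arbitrage-free.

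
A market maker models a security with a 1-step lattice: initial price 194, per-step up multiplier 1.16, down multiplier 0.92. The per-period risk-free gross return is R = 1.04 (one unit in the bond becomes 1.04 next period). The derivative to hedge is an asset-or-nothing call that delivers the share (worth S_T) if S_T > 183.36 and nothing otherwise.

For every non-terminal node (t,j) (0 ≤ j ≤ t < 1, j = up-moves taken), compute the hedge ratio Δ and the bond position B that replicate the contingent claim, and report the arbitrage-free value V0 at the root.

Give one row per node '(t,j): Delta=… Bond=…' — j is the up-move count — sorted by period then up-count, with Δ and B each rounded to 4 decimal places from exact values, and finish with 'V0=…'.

(0,0): Delta=4.8333 Bond=-829.4744
V0=108.1923

The replicating-portfolio and risk-neutral prices coincide; use p* = (1.04−0.92)/(1.16−0.92) = 0.5000 for the latter.
Terminal payoffs: V(1,0)=0.0000, V(1,1)=225.0400
  t=0,j=0: stock 194.0000 → up 225.0400 (V=225.0400), down 178.4800 (V=0.0000). Price 108.1923; hedge Δ=4.8333, bond B=-829.4744.
Root portfolio cost Δ·194+B reproduces V0=108.1923.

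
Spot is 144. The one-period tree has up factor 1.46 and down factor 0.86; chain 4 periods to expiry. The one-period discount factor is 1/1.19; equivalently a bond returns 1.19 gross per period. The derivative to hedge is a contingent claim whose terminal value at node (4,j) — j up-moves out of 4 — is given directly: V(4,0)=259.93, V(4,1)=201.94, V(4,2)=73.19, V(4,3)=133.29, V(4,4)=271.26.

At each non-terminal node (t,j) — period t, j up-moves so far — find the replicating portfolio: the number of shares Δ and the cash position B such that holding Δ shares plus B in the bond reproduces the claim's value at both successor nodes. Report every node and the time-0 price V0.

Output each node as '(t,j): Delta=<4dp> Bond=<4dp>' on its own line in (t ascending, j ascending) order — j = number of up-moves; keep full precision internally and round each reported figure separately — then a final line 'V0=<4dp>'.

No-arbitrage ⇒ martingale measure with p* = (R−d)/(u−d) = 0.5500.
Terminal payoffs: V(4,0)=259.9300, V(4,1)=201.9400, V(4,2)=73.1900, V(4,3)=133.2900, V(4,4)=271.2600
Node (3,0) S=91.5921: V=(p*·201.9400+(1−p*)·259.9300)/1.19=191.6265; Δ=(201.9400−259.9300)/(133.7244−78.7692)=-1.0552; B=V−Δ·S=288.2765
Node (3,1) S=155.4935: V=(p*·73.1900+(1−p*)·201.9400)/1.19=110.1912; Δ=(73.1900−201.9400)/(227.0205−133.7244)=-1.3800; B=V−Δ·S=324.7745
Node (3,2) S=263.9773: V=(p*·133.2900+(1−p*)·73.1900)/1.19=89.2815; Δ=(133.2900−73.1900)/(385.4069−227.0205)=0.3795; B=V−Δ·S=-10.8852
Node (3,3) S=448.1476: V=(p*·271.2600+(1−p*)·133.2900)/1.19=175.7761; Δ=(271.2600−133.2900)/(654.2955−385.4069)=0.5131; B=V−Δ·S=-54.1739
Node (2,0) S=106.5024: V=(p*·110.1912+(1−p*)·191.6265)/1.19=123.3925; Δ=(110.1912−191.6265)/(155.4935−91.5921)=-1.2744; B=V−Δ·S=259.1180
Node (2,1) S=180.8064: V=(p*·89.2815+(1−p*)·110.1912)/1.19=82.9335; Δ=(89.2815−110.1912)/(263.9773−155.4935)=-0.1927; B=V−Δ·S=117.7829
Node (2,2) S=306.9504: V=(p*·175.7761+(1−p*)·89.2815)/1.19=115.0029; Δ=(175.7761−89.2815)/(448.1476−263.9773)=0.4696; B=V−Δ·S=-29.1546
Node (1,0) S=123.8400: V=(p*·82.9335+(1−p*)·123.3925)/1.19=84.9916; Δ=(82.9335−123.3925)/(180.8064−106.5024)=-0.5445; B=V−Δ·S=152.4233
Node (1,1) S=210.2400: V=(p*·115.0029+(1−p*)·82.9335)/1.19=84.5140; Δ=(115.0029−82.9335)/(306.9504−180.8064)=0.2542; B=V−Δ·S=31.0649
Node (0,0) S=144.0000: V=(p*·84.5140+(1−p*)·84.9916)/1.19=71.2008; Δ=(84.5140−84.9916)/(210.2400−123.8400)=-0.0055; B=V−Δ·S=71.9968
Root portfolio cost Δ·144+B reproduces V0=71.2008.

(0,0): Delta=-0.0055 Bond=71.9968
(1,0): Delta=-0.5445 Bond=152.4233
(1,1): Delta=0.2542 Bond=31.0649
(2,0): Delta=-1.2744 Bond=259.1180
(2,1): Delta=-0.1927 Bond=117.7829
(2,2): Delta=0.4696 Bond=-29.1546
(3,0): Delta=-1.0552 Bond=288.2765
(3,1): Delta=-1.3800 Bond=324.7745
(3,2): Delta=0.3795 Bond=-10.8852
(3,3): Delta=0.5131 Bond=-54.1739
V0=71.2008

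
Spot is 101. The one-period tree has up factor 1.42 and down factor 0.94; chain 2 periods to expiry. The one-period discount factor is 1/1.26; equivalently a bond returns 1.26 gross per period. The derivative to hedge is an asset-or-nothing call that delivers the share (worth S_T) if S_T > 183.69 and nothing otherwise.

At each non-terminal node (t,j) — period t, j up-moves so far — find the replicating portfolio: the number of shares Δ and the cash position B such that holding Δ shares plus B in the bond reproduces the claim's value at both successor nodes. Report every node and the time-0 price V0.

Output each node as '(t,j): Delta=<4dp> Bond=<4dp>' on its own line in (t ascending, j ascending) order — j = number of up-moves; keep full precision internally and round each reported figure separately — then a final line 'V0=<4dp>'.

(0,0): Delta=2.2227 Bond=-167.4759
(1,0): Delta=0.0000 Bond=0.0000
(1,1): Delta=2.9583 Bond=-316.5295
V0=57.0131

The replicating-portfolio and risk-neutral prices coincide; use p* = (1.26−0.94)/(1.42−0.94) = 0.6667 for the latter.
At expiry t=2: V(2,0)=0.0000, V(2,1)=0.0000, V(2,2)=203.6564
  t=1,j=0: stock 94.9400 → up 134.8148 (V=0.0000), down 89.2436 (V=0.0000). Price 0.0000; hedge Δ=0.0000, bond B=0.0000.
  t=1,j=1: stock 143.4200 → up 203.6564 (V=203.6564), down 134.8148 (V=0.0000). Price 107.7547; hedge Δ=2.9583, bond B=-316.5295.
  t=0,j=0: stock 101.0000 → up 143.4200 (V=107.7547), down 94.9400 (V=0.0000). Price 57.0131; hedge Δ=2.2227, bond B=-167.4759.
Each (Δ,B) replicates both successor values, so the strategy is self-financing and V0 is arbitrage-free.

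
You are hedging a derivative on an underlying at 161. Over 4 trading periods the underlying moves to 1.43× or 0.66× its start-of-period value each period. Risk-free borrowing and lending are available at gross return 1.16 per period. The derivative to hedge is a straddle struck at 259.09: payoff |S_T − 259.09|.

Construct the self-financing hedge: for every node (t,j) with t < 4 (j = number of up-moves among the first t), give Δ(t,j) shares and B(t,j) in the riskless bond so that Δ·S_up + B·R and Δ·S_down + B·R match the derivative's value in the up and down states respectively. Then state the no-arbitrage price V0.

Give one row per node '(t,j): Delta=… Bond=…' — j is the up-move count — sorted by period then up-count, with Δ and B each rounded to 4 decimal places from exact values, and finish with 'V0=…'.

The replicating-portfolio and risk-neutral prices coincide; use p* = (1.16−0.66)/(1.43−0.66) = 0.6494 for the latter.
Terminal payoffs: V(4,0)=228.5407, V(4,1)=192.8998, V(4,2)=115.6779, V(4,3)=51.6362, V(4,4)=414.1502
  t=3,j=0: stock 46.2869 → up 66.1902 (V=192.8998), down 30.5493 (V=228.5407). Price 177.0666; hedge Δ=-1.0000, bond B=223.3534.
  t=3,j=1: stock 100.2882 → up 143.4121 (V=115.6779), down 66.1902 (V=192.8998). Price 123.0653; hedge Δ=-1.0000, bond B=223.3534.
  t=3,j=2: stock 217.2911 → up 310.7262 (V=51.6362), down 143.4121 (V=115.6779). Price 63.8728; hedge Δ=-0.3828, bond B=147.0437.
  t=3,j=3: stock 470.7973 → up 673.2402 (V=414.1502), down 310.7262 (V=51.6362). Price 247.4439; hedge Δ=1.0000, bond B=-223.3534.
  t=2,j=0: stock 70.1316 → up 100.2882 (V=123.0653), down 46.2869 (V=177.0666). Price 122.4145; hedge Δ=-1.0000, bond B=192.5461.
  t=2,j=1: stock 151.9518 → up 217.2911 (V=63.8728), down 100.2882 (V=123.0653). Price 72.9557; hedge Δ=-0.5059, bond B=149.8290.
  t=2,j=2: stock 329.2289 → up 470.7973 (V=247.4439), down 217.2911 (V=63.8728). Price 157.8231; hedge Δ=0.7241, bond B=-80.5810.
  t=1,j=0: stock 106.2600 → up 151.9518 (V=72.9557), down 70.1316 (V=122.4145). Price 77.8434; hedge Δ=-0.6045, bond B=142.0756.
  t=1,j=1: stock 230.2300 → up 329.2289 (V=157.8231), down 151.9518 (V=72.9557). Price 110.4003; hedge Δ=0.4787, bond B=0.1829.
  t=0,j=0: stock 161.0000 → up 230.2300 (V=110.4003), down 106.2600 (V=77.8434). Price 85.3313; hedge Δ=0.2626, bond B=43.0496.
Self-financing check: at every node Δ·S+B equals the discounted successor values.

(0,0): Delta=0.2626 Bond=43.0496
(1,0): Delta=-0.6045 Bond=142.0756
(1,1): Delta=0.4787 Bond=0.1829
(2,0): Delta=-1.0000 Bond=192.5461
(2,1): Delta=-0.5059 Bond=149.8290
(2,2): Delta=0.7241 Bond=-80.5810
(3,0): Delta=-1.0000 Bond=223.3534
(3,1): Delta=-1.0000 Bond=223.3534
(3,2): Delta=-0.3828 Bond=147.0437
(3,3): Delta=1.0000 Bond=-223.3534
V0=85.3313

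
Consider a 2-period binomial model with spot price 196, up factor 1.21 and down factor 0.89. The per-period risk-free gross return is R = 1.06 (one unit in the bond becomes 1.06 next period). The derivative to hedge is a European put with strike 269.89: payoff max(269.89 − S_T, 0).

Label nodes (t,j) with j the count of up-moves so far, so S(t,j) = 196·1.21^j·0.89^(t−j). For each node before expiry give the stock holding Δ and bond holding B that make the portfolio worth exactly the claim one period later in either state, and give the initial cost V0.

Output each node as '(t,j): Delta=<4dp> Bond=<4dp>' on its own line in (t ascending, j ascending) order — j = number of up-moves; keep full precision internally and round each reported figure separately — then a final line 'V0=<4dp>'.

The replicating-portfolio and risk-neutral prices coincide; use p* = (1.06−0.89)/(1.21−0.89) = 0.5313 for the latter.
At expiry t=2: V(2,0)=114.6384, V(2,1)=58.8176, V(2,2)=0.0000
(1,0): S=174.4400. Δ = (V_up−V_dn)/(S_up−S_dn) = (58.8176−114.6384)/(211.0724−155.2516) = -1.0000. V = [p*·58.8176 + (1−p*)·114.6384]/1.06 = 80.1732. B = V − Δ·S = 254.6132.
(1,1): S=237.1600. Δ = (V_up−V_dn)/(S_up−S_dn) = (0.0000−58.8176)/(286.9636−211.0724) = -0.7750. V = [p*·0.0000 + (1−p*)·58.8176]/1.06 = 26.0101. B = V − Δ·S = 209.8151.
(0,0): S=196.0000. Δ = (V_up−V_dn)/(S_up−S_dn) = (26.0101−80.1732)/(237.1600−174.4400) = -0.8636. V = [p*·26.0101 + (1−p*)·80.1732]/1.06 = 48.4897. B = V − Δ·S = 217.7493.
The time-0 hedge costs 48.4897, which is the no-arbitrage price.

(0,0): Delta=-0.8636 Bond=217.7493
(1,0): Delta=-1.0000 Bond=254.6132
(1,1): Delta=-0.7750 Bond=209.8151
V0=48.4897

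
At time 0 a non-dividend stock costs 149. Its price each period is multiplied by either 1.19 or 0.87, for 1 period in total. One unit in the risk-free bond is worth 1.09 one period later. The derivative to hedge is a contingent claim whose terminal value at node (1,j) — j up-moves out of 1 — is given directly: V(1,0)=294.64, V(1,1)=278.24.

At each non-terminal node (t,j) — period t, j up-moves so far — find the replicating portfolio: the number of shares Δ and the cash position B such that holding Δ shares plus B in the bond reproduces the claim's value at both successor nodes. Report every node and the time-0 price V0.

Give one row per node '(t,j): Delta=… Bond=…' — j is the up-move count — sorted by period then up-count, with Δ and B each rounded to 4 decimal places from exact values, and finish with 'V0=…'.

(0,0): Delta=-0.3440 Bond=311.2179
V0=259.9679

The replicating-portfolio and risk-neutral prices coincide; use p* = (1.09−0.87)/(1.19−0.87) = 0.6875 for the latter.
Payoff layer (t=1): V(1,0)=294.6400, V(1,1)=278.2400
Node (0,0) S=149.0000: V=(p*·278.2400+(1−p*)·294.6400)/1.09=259.9679; Δ=(278.2400−294.6400)/(177.3100−129.6300)=-0.3440; B=V−Δ·S=311.2179
Check: Δ(0,0)·S0 + B(0,0) = 259.9679 = V0.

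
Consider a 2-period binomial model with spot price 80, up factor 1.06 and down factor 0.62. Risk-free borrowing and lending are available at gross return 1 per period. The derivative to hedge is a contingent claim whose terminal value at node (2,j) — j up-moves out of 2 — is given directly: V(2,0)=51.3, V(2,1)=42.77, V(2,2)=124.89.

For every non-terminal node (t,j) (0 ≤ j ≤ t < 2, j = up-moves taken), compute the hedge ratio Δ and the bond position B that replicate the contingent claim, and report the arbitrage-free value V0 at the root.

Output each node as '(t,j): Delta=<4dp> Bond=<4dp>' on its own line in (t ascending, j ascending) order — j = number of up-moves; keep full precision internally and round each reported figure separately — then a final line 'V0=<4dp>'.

Under the risk-neutral measure, an up-move has probability p* = (R−d)/(u−d) = 0.8636 and values discount at R = 1.
Terminal values V(2,·): V(2,0)=51.3000, V(2,1)=42.7700, V(2,2)=124.8900
  t=1,j=0: stock 49.6000 → up 52.5760 (V=42.7700), down 30.7520 (V=51.3000). Price 43.9332; hedge Δ=-0.3909, bond B=63.3195.
  t=1,j=1: stock 84.8000 → up 89.8880 (V=124.8900), down 52.5760 (V=42.7700). Price 113.6918; hedge Δ=2.2009, bond B=-72.9445.
  t=0,j=0: stock 80.0000 → up 84.8000 (V=113.6918), down 49.6000 (V=43.9332). Price 104.1793; hedge Δ=1.9818, bond B=-54.3631.
Root portfolio cost Δ·80+B reproduces V0=104.1793.

(0,0): Delta=1.9818 Bond=-54.3631
(1,0): Delta=-0.3909 Bond=63.3195
(1,1): Delta=2.2009 Bond=-72.9445
V0=104.1793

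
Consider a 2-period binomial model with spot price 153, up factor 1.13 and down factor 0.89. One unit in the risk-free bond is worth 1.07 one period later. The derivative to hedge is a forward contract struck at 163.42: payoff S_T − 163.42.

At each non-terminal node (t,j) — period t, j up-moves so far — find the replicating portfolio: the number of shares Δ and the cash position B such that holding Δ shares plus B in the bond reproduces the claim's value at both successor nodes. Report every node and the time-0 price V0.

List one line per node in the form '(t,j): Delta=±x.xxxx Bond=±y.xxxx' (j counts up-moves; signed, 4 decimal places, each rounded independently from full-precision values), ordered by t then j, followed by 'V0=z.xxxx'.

No-arbitrage ⇒ martingale measure with p* = (R−d)/(u−d) = 0.7500.
Terminal values V(2,·): V(2,0)=-42.2287, V(2,1)=-9.5479, V(2,2)=31.9457
Node (1,0) S=136.1700: V=(p*·-9.5479+(1−p*)·-42.2287)/1.07=-16.5590; Δ=(-9.5479−-42.2287)/(153.8721−121.1913)=1.0000; B=V−Δ·S=-152.7290
Node (1,1) S=172.8900: V=(p*·31.9457+(1−p*)·-9.5479)/1.07=20.1610; Δ=(31.9457−-9.5479)/(195.3657−153.8721)=1.0000; B=V−Δ·S=-152.7290
Node (0,0) S=153.0000: V=(p*·20.1610+(1−p*)·-16.5590)/1.07=10.2626; Δ=(20.1610−-16.5590)/(172.8900−136.1700)=1.0000; B=V−Δ·S=-142.7374
Self-financing check: at every node Δ·S+B equals the discounted successor values.

(0,0): Delta=1.0000 Bond=-142.7374
(1,0): Delta=1.0000 Bond=-152.7290
(1,1): Delta=1.0000 Bond=-152.7290
V0=10.2626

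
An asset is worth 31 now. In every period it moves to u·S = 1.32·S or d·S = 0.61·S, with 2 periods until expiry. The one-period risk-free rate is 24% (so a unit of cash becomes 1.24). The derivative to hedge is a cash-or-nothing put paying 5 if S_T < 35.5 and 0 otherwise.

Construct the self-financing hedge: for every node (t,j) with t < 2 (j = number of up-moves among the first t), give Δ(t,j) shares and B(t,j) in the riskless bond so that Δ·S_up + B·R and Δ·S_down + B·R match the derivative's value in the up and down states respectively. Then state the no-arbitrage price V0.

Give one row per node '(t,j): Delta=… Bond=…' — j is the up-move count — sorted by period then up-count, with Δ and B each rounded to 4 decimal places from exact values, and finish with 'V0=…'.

Risk-neutral probability p* = (R−d)/(u−d) = (1.24−0.61)/(1.32−0.61) = 0.8873.
Terminal values V(2,·): V(2,0)=5.0000, V(2,1)=5.0000, V(2,2)=0.0000
(1,0): S=18.9100. Δ = (V_up−V_dn)/(S_up−S_dn) = (5.0000−5.0000)/(24.9612−11.5351) = 0.0000. V = [p*·5.0000 + (1−p*)·5.0000]/1.24 = 4.0323. B = V − Δ·S = 4.0323.
(1,1): S=40.9200. Δ = (V_up−V_dn)/(S_up−S_dn) = (0.0000−5.0000)/(54.0144−24.9612) = -0.1721. V = [p*·0.0000 + (1−p*)·5.0000]/1.24 = 0.4543. B = V − Δ·S = 7.4966.
(0,0): S=31.0000. Δ = (V_up−V_dn)/(S_up−S_dn) = (0.4543−4.0323)/(40.9200−18.9100) = -0.1626. V = [p*·0.4543 + (1−p*)·4.0323]/1.24 = 0.6915. B = V − Δ·S = 5.7308.
Check: Δ(0,0)·S0 + B(0,0) = 0.6915 = V0.

(0,0): Delta=-0.1626 Bond=5.7308
(1,0): Delta=0.0000 Bond=4.0323
(1,1): Delta=-0.1721 Bond=7.4966
V0=0.6915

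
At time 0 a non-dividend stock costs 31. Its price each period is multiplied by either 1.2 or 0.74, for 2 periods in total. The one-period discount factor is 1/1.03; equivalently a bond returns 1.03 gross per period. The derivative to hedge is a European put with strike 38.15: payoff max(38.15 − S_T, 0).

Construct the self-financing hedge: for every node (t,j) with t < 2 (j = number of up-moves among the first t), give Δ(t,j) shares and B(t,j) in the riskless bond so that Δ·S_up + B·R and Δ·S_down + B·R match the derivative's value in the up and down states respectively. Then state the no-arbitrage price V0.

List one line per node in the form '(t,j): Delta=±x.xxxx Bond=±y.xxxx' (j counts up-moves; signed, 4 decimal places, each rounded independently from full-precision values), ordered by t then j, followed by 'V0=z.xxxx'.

Under the risk-neutral measure, an up-move has probability p* = (R−d)/(u−d) = 0.6304 and values discount at R = 1.03.
At expiry t=2: V(2,0)=21.1744, V(2,1)=10.6220, V(2,2)=0.0000
(1,0): S=22.9400. Δ = (V_up−V_dn)/(S_up−S_dn) = (10.6220−21.1744)/(27.5280−16.9756) = -1.0000. V = [p*·10.6220 + (1−p*)·21.1744]/1.03 = 14.0988. B = V − Δ·S = 37.0388.
(1,1): S=37.2000. Δ = (V_up−V_dn)/(S_up−S_dn) = (0.0000−10.6220)/(44.6400−27.5280) = -0.6207. V = [p*·0.0000 + (1−p*)·10.6220]/1.03 = 3.8112. B = V − Δ·S = 26.9025.
(0,0): S=31.0000. Δ = (V_up−V_dn)/(S_up−S_dn) = (3.8112−14.0988)/(37.2000−22.9400) = -0.7214. V = [p*·3.8112 + (1−p*)·14.0988]/1.03 = 7.3914. B = V − Δ·S = 29.7559.
Root portfolio cost Δ·31+B reproduces V0=7.3914.

(0,0): Delta=-0.7214 Bond=29.7559
(1,0): Delta=-1.0000 Bond=37.0388
(1,1): Delta=-0.6207 Bond=26.9025
V0=7.3914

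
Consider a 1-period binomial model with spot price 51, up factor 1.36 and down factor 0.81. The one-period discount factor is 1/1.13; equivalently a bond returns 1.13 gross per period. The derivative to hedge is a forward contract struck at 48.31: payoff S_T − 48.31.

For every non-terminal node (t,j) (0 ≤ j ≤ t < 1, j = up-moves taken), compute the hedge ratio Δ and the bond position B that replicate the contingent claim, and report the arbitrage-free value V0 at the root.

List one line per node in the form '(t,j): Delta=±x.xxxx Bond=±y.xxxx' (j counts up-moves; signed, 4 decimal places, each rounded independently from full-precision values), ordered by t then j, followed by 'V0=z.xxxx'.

(0,0): Delta=1.0000 Bond=-42.7522
V0=8.2478

The replicating-portfolio and risk-neutral prices coincide; use p* = (1.13−0.81)/(1.36−0.81) = 0.5818 for the latter.
Terminal payoffs: V(1,0)=-7.0000, V(1,1)=21.0500
  t=0,j=0: stock 51.0000 → up 69.3600 (V=21.0500), down 41.3100 (V=-7.0000). Price 8.2478; hedge Δ=1.0000, bond B=-42.7522.
Each (Δ,B) replicates both successor values, so the strategy is self-financing and V0 is arbitrage-free.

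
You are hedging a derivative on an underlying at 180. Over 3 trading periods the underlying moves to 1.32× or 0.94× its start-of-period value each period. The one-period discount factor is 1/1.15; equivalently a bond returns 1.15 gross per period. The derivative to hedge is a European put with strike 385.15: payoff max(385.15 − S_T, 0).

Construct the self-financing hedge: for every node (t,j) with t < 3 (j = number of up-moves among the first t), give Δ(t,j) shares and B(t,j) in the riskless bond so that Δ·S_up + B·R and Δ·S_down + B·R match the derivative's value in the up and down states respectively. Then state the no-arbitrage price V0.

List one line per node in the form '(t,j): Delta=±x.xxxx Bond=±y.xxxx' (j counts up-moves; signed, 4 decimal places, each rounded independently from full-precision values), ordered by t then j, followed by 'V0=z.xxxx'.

The replicating-portfolio and risk-neutral prices coincide; use p* = (1.15−0.94)/(1.32−0.94) = 0.5526 for the latter.
Payoff layer (t=3): V(3,0)=235.6449, V(3,1)=175.2066, V(3,2)=90.3359, V(3,3)=0.0000
Node (2,0) S=159.0480: V=(p*·175.2066+(1−p*)·235.6449)/1.15=175.8650; Δ=(175.2066−235.6449)/(209.9434−149.5051)=-1.0000; B=V−Δ·S=334.9130
Node (2,1) S=223.3440: V=(p*·90.3359+(1−p*)·175.2066)/1.15=111.5690; Δ=(90.3359−175.2066)/(294.8141−209.9434)=-1.0000; B=V−Δ·S=334.9130
Node (2,2) S=313.6320: V=(p*·0.0000+(1−p*)·90.3359)/1.15=35.1421; Δ=(0.0000−90.3359)/(413.9942−294.8141)=-0.7580; B=V−Δ·S=272.8682
Node (1,0) S=169.2000: V=(p*·111.5690+(1−p*)·175.8650)/1.15=122.0287; Δ=(111.5690−175.8650)/(223.3440−159.0480)=-1.0000; B=V−Δ·S=291.2287
Node (1,1) S=237.6000: V=(p*·35.1421+(1−p*)·111.5690)/1.15=60.2897; Δ=(35.1421−111.5690)/(313.6320−223.3440)=-0.8465; B=V−Δ·S=261.4131
Node (0,0) S=180.0000: V=(p*·60.2897+(1−p*)·122.0287)/1.15=76.4433; Δ=(60.2897−122.0287)/(237.6000−169.2000)=-0.9026; B=V−Δ·S=238.9145
The time-0 hedge costs 76.4433, which is the no-arbitrage price.

(0,0): Delta=-0.9026 Bond=238.9145
(1,0): Delta=-1.0000 Bond=291.2287
(1,1): Delta=-0.8465 Bond=261.4131
(2,0): Delta=-1.0000 Bond=334.9130
(2,1): Delta=-1.0000 Bond=334.9130
(2,2): Delta=-0.7580 Bond=272.8682
V0=76.4433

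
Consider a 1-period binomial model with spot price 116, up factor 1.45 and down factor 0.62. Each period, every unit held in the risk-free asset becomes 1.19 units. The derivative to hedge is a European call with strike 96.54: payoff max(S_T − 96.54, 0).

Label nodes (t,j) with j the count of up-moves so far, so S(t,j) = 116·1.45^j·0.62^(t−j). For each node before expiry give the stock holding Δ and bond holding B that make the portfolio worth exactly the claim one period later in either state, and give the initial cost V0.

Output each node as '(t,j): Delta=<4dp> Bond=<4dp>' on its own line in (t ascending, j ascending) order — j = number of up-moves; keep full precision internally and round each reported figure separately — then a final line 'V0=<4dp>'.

(0,0): Delta=0.7443 Bond=-44.9825
V0=41.3549

The replicating-portfolio and risk-neutral prices coincide; use p* = (1.19−0.62)/(1.45−0.62) = 0.6867 for the latter.
Terminal values V(1,·): V(1,0)=0.0000, V(1,1)=71.6600
(0,0): S=116.0000. Δ = (V_up−V_dn)/(S_up−S_dn) = (71.6600−0.0000)/(168.2000−71.9200) = 0.7443. V = [p*·71.6600 + (1−p*)·0.0000]/1.19 = 41.3549. B = V − Δ·S = -44.9825.
Check: Δ(0,0)·S0 + B(0,0) = 41.3549 = V0.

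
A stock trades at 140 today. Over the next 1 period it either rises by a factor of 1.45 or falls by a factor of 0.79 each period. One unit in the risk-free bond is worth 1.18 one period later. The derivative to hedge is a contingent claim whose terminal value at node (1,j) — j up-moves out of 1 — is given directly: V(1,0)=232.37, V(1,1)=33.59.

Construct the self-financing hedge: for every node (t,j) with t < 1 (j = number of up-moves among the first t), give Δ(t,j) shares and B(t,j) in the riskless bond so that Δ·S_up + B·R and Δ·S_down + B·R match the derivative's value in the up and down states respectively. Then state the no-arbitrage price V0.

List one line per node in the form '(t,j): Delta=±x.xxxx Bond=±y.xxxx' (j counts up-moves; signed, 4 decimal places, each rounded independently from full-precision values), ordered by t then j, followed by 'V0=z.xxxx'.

The replicating-portfolio and risk-neutral prices coincide; use p* = (1.18−0.79)/(1.45−0.79) = 0.5909 for the latter.
Terminal values V(1,·): V(1,0)=232.3700, V(1,1)=33.5900
(0,0): S=140.0000. Δ = (V_up−V_dn)/(S_up−S_dn) = (33.5900−232.3700)/(203.0000−110.6000) = -2.1513. V = [p*·33.5900 + (1−p*)·232.3700]/1.18 = 97.3806. B = V − Δ·S = 398.5624.
Root portfolio cost Δ·140+B reproduces V0=97.3806.

(0,0): Delta=-2.1513 Bond=398.5624
V0=97.3806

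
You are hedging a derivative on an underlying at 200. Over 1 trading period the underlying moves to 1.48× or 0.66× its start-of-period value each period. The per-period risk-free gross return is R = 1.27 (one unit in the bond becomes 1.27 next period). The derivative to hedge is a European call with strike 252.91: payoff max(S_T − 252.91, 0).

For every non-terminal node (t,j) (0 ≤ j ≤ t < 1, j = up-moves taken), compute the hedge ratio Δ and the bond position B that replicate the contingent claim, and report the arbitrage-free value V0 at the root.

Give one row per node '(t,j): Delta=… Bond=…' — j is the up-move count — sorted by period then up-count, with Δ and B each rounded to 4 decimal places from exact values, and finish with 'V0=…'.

(0,0): Delta=0.2627 Bond=-27.3088
V0=25.2400

The replicating-portfolio and risk-neutral prices coincide; use p* = (1.27−0.66)/(1.48−0.66) = 0.7439 for the latter.
Terminal values V(1,·): V(1,0)=0.0000, V(1,1)=43.0900
  t=0,j=0: stock 200.0000 → up 296.0000 (V=43.0900), down 132.0000 (V=0.0000). Price 25.2400; hedge Δ=0.2627, bond B=-27.3088.
Self-financing check: at every node Δ·S+B equals the discounted successor values.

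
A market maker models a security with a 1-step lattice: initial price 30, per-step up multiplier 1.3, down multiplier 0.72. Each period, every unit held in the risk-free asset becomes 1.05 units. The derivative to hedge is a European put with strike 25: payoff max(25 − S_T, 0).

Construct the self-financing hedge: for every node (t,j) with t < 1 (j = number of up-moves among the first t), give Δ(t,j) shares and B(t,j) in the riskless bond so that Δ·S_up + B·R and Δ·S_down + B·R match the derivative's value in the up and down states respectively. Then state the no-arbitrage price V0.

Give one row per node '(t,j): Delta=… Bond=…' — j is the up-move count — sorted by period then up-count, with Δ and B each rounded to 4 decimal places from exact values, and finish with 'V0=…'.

Risk-neutral probability p* = (R−d)/(u−d) = (1.05−0.72)/(1.3−0.72) = 0.5690.
Terminal values V(1,·): V(1,0)=3.4000, V(1,1)=0.0000
(0,0): S=30.0000. Δ = (V_up−V_dn)/(S_up−S_dn) = (0.0000−3.4000)/(39.0000−21.6000) = -0.1954. V = [p*·0.0000 + (1−p*)·3.4000]/1.05 = 1.3957. B = V − Δ·S = 7.2578.
Root portfolio cost Δ·30+B reproduces V0=1.3957.

(0,0): Delta=-0.1954 Bond=7.2578
V0=1.3957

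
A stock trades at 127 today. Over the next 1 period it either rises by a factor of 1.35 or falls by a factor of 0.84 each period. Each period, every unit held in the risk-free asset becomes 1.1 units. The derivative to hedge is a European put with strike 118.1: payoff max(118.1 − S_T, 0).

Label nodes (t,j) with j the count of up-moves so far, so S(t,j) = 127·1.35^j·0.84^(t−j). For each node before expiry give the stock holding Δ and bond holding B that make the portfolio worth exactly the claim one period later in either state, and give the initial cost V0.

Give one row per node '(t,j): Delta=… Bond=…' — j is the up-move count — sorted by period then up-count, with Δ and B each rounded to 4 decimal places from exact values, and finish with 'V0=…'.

Under the risk-neutral measure, an up-move has probability p* = (R−d)/(u−d) = 0.5098 and values discount at R = 1.1.
Payoff layer (t=1): V(1,0)=11.4200, V(1,1)=0.0000
  t=0,j=0: stock 127.0000 → up 171.4500 (V=0.0000), down 106.6800 (V=11.4200). Price 5.0891; hedge Δ=-0.1763, bond B=27.4813.
Each (Δ,B) replicates both successor values, so the strategy is self-financing and V0 is arbitrage-free.

(0,0): Delta=-0.1763 Bond=27.4813
V0=5.0891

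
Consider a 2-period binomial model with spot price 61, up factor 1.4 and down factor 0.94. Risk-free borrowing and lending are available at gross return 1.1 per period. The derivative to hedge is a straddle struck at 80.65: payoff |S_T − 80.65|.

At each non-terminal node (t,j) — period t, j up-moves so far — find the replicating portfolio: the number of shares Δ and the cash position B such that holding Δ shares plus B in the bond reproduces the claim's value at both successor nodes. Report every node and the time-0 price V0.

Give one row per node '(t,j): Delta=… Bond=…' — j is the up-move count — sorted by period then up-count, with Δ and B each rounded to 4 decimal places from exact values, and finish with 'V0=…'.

No-arbitrage ⇒ martingale measure with p* = (R−d)/(u−d) = 0.3478.
Terminal values V(2,·): V(2,0)=26.7504, V(2,1)=0.3740, V(2,2)=38.9100
  t=1,j=0: stock 57.3400 → up 80.2760 (V=0.3740), down 53.8996 (V=26.7504). Price 15.9782; hedge Δ=-1.0000, bond B=73.3182.
  t=1,j=1: stock 85.4000 → up 119.5600 (V=38.9100), down 80.2760 (V=0.3740). Price 12.5253; hedge Δ=0.9810, bond B=-71.2486.
  t=0,j=0: stock 61.0000 → up 85.4000 (V=12.5253), down 57.3400 (V=15.9782). Price 13.4338; hedge Δ=-0.1231, bond B=20.9401.
Root portfolio cost Δ·61+B reproduces V0=13.4338.

(0,0): Delta=-0.1231 Bond=20.9401
(1,0): Delta=-1.0000 Bond=73.3182
(1,1): Delta=0.9810 Bond=-71.2486
V0=13.4338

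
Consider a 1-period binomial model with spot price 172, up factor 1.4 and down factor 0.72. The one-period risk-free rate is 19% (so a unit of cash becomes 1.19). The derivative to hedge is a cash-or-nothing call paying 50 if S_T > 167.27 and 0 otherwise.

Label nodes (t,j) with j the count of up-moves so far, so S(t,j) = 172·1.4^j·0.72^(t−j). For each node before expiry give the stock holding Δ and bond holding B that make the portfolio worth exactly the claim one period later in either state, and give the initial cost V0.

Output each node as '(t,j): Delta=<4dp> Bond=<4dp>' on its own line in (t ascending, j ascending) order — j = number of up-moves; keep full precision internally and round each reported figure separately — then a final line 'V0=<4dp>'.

Under the risk-neutral measure, an up-move has probability p* = (R−d)/(u−d) = 0.6912 and values discount at R = 1.19.
At expiry t=1: V(1,0)=0.0000, V(1,1)=50.0000
Node (0,0) S=172.0000: V=(p*·50.0000+(1−p*)·0.0000)/1.19=29.0410; Δ=(50.0000−0.0000)/(240.8000−123.8400)=0.4275; B=V−Δ·S=-44.4884
Root portfolio cost Δ·172+B reproduces V0=29.0410.

(0,0): Delta=0.4275 Bond=-44.4884
V0=29.0410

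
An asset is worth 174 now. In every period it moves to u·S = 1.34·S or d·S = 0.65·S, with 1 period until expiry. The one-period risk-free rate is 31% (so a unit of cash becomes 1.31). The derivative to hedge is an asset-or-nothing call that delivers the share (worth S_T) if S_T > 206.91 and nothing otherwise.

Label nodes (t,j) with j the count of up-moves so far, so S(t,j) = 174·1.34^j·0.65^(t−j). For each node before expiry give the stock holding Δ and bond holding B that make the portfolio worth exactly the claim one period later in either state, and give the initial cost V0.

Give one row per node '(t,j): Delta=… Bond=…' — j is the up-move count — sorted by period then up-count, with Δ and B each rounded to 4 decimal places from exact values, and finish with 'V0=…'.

(0,0): Delta=1.9420 Bond=-167.6668
V0=170.2463

No-arbitrage ⇒ martingale measure with p* = (R−d)/(u−d) = 0.9565.
Payoff layer (t=1): V(1,0)=0.0000, V(1,1)=233.1600
  t=0,j=0: stock 174.0000 → up 233.1600 (V=233.1600), down 113.1000 (V=0.0000). Price 170.2463; hedge Δ=1.9420, bond B=-167.6668.
Root portfolio cost Δ·174+B reproduces V0=170.2463.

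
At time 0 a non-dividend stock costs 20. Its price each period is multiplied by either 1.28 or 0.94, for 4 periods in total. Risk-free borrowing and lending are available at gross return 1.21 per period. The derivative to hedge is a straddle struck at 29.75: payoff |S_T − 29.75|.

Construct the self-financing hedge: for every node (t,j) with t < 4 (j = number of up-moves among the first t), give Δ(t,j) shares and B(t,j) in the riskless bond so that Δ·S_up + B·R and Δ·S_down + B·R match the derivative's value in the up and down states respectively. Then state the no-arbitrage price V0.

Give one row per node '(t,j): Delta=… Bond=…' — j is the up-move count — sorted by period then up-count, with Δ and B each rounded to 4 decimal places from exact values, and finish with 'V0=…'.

No-arbitrage ⇒ martingale measure with p* = (R−d)/(u−d) = 0.7941.
Payoff layer (t=4): V(4,0)=14.1350, V(4,1)=8.4870, V(4,2)=0.7962, V(4,3)=9.6765, V(4,4)=23.9371
Node (3,0) S=16.6117: V=(p*·8.4870+(1−p*)·14.1350)/1.21=7.9751; Δ=(8.4870−14.1350)/(21.2630−15.6150)=-1.0000; B=V−Δ·S=24.5868
Node (3,1) S=22.6202: V=(p*·0.7962+(1−p*)·8.4870)/1.21=1.9666; Δ=(0.7962−8.4870)/(28.9538−21.2630)=-1.0000; B=V−Δ·S=24.5868
Node (3,2) S=30.8019: V=(p*·9.6765+(1−p*)·0.7962)/1.21=6.4861; Δ=(9.6765−0.7962)/(39.4265−28.9538)=0.8479; B=V−Δ·S=-19.6323
Node (3,3) S=41.9430: V=(p*·23.9371+(1−p*)·9.6765)/1.21=17.3563; Δ=(23.9371−9.6765)/(53.6871−39.4265)=1.0000; B=V−Δ·S=-24.5868
Node (2,0) S=17.6720: V=(p*·1.9666+(1−p*)·7.9751)/1.21=2.6477; Δ=(1.9666−7.9751)/(22.6202−16.6117)=-1.0000; B=V−Δ·S=20.3197
Node (2,1) S=24.0640: V=(p*·6.4861+(1−p*)·1.9666)/1.21=4.5914; Δ=(6.4861−1.9666)/(30.8019−22.6202)=0.5524; B=V−Δ·S=-8.7012
Node (2,2) S=32.7680: V=(p*·17.3563+(1−p*)·6.4861)/1.21=12.4945; Δ=(17.3563−6.4861)/(41.9430−30.8019)=0.9757; B=V−Δ·S=-19.4766
Node (1,0) S=18.8000: V=(p*·4.5914+(1−p*)·2.6477)/1.21=3.4638; Δ=(4.5914−2.6477)/(24.0640−17.6720)=0.3041; B=V−Δ·S=-2.2531
Node (1,1) S=25.6000: V=(p*·12.4945+(1−p*)·4.5914)/1.21=8.9813; Δ=(12.4945−4.5914)/(32.7680−24.0640)=0.9080; B=V−Δ·S=-14.2629
Node (0,0) S=20.0000: V=(p*·8.9813+(1−p*)·3.4638)/1.21=6.4837; Δ=(8.9813−3.4638)/(25.6000−18.8000)=0.8114; B=V−Δ·S=-9.7441
Root portfolio cost Δ·20+B reproduces V0=6.4837.

(0,0): Delta=0.8114 Bond=-9.7441
(1,0): Delta=0.3041 Bond=-2.2531
(1,1): Delta=0.9080 Bond=-14.2629
(2,0): Delta=-1.0000 Bond=20.3197
(2,1): Delta=0.5524 Bond=-8.7012
(2,2): Delta=0.9757 Bond=-19.4766
(3,0): Delta=-1.0000 Bond=24.5868
(3,1): Delta=-1.0000 Bond=24.5868
(3,2): Delta=0.8479 Bond=-19.6323
(3,3): Delta=1.0000 Bond=-24.5868
V0=6.4837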